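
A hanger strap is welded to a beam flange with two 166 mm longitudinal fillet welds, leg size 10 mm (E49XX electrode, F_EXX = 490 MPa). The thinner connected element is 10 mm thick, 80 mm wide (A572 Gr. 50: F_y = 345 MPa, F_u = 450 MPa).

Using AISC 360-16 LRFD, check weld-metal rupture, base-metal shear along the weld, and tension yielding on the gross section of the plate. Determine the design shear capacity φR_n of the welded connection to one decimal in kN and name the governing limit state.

248.4 kN (gross-section yield governs)

Weld metal: throat = 0.707×10 = 7.07 mm, L = 2×166 = 332 mm. φR_n = 0.75 × 0.6 × 490 × 7.07 × 332 = 517.6 kN.
Base metal shear (10 mm plate): yield φR_n = 1.0×0.6×345×10×332 = 687.2 kN; rupture φR_n = 0.75×0.6×450×10×332 = 672.3 kN; take 672.3 kN (rupture).
Tension yield (gross): A_g = 80×10 = 800 mm². φR_n = 0.90 × 345 × 800 = 248.4 kN.
Governing: min(517.6, 672.3, 248.4) = 248.4 kN → gross-section yield.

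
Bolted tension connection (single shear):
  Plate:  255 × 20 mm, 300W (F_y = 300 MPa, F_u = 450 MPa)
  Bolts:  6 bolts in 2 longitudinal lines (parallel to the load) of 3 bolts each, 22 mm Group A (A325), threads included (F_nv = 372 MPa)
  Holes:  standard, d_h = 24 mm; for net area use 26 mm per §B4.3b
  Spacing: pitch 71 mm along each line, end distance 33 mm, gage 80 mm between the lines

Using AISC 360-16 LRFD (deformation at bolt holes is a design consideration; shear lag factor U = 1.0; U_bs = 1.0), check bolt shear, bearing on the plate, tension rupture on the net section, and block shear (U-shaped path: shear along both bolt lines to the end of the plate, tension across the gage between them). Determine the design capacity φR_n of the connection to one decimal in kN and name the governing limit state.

636.3 kN (bolt shear governs)

Bolt shear: A_b = π(22)²/4 = 380.13 mm². φR_n = 0.75 × 372 × 380.13 × 6 × 1 = 636.3 kN.
Bearing (20 mm plate, F_u = 450 MPa): end bolts L_c = 33 − 24/2 = 21, R_n = min(1.2×21×20×450, 2.4×22×20×450) = 226.8 kN/bolt; interior L_c = 71 − 24 = 47, R_n = 475.2 kN/bolt. φR_n = 0.75 × (2×226.8 + 4×475.2) = 1765.8 kN.
Tension rupture (net): A_n = (255 − 2×26)×20 = 4060 mm² (U = 1.0, A_e = A_n). φR_n = 0.75 × 450 × 4060 = 1370.3 kN.
Block shear: shear path 2×[33+2×71] = 2×175 mm, A_gv = 7000, A_nv = 2×(175 − 2.5×26)×20 = 4400 mm²; tension across gage: (80 − 1×26)×20 = 1080 mm². R_n = min(0.6×450×4400, 0.6×300×7000) + 1.0×450×1080 = min(1188, 1260) + 486 = 1674 kN. φR_n = 0.75 × 1674 = 1255.5 kN.
Governing: min(636.3, 1765.8, 1370.3, 1255.5) = 636.3 kN → bolt shear.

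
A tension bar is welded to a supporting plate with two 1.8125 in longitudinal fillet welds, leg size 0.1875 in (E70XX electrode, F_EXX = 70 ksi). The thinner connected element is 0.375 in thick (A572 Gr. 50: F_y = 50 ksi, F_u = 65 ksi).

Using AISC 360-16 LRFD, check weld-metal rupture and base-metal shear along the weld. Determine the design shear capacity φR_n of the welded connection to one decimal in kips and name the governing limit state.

Weld metal: throat = 0.707×0.1875 = 0.13256 in, L = 2×1.8125 = 3.625 in. φR_n = 0.75 × 0.6 × 70 × 0.13256 × 3.625 = 15.1 kips.
Base metal shear (0.375 in plate): yield φR_n = 1.0×0.6×50×0.375×3.625 = 40.8 kips; rupture φR_n = 0.75×0.6×65×0.375×3.625 = 39.8 kips; take 39.8 kips (rupture).
Governing: min(15.1, 39.8) = 15.1 kips → weld metal.

15.1 kips (weld metal governs)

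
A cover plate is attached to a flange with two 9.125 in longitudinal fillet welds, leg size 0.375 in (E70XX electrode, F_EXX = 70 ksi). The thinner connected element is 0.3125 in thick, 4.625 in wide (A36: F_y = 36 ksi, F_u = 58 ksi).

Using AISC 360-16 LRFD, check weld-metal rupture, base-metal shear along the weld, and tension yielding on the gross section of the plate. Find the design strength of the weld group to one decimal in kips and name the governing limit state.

Weld metal: throat = 0.707×0.375 = 0.26513 in, L = 2×9.125 = 18.25 in. φR_n = 0.75 × 0.6 × 70 × 0.26513 × 18.25 = 152.4 kips.
Base metal shear (0.3125 in plate): yield φR_n = 1.0×0.6×36×0.3125×18.25 = 123.2 kips; rupture φR_n = 0.75×0.6×58×0.3125×18.25 = 148.9 kips; take 123.2 kips (yield).
Tension yield (gross): A_g = 4.625×0.3125 = 1.4453 in². φR_n = 0.90 × 36 × 1.4453 = 46.8 kips.
Governing: min(152.4, 123.2, 46.8) = 46.8 kips → gross-section yield.

46.8 kips (gross-section yield governs)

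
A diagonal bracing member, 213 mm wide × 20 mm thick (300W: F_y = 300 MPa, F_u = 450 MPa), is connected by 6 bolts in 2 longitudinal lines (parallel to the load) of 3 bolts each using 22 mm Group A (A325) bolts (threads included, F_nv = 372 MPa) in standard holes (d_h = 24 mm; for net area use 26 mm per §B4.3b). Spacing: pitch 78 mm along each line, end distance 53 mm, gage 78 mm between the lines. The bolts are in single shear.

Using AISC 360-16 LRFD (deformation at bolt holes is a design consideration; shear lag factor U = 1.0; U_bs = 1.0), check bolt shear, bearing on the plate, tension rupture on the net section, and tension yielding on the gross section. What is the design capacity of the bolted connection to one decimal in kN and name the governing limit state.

Bolt shear: A_b = π(22)²/4 = 380.13 mm². φR_n = 0.75 × 372 × 380.13 × 6 × 1 = 636.3 kN.
Bearing (20 mm plate, F_u = 450 MPa): end bolts L_c = 53 − 24/2 = 41, R_n = min(1.2×41×20×450, 2.4×22×20×450) = 442.8 kN/bolt; interior L_c = 78 − 24 = 54, R_n = 475.2 kN/bolt. φR_n = 0.75 × (2×442.8 + 4×475.2) = 2089.8 kN.
Tension rupture (net): A_n = (213 − 2×26)×20 = 3220 mm² (U = 1.0, A_e = A_n). φR_n = 0.75 × 450 × 3220 = 1086.8 kN.
Tension yield (gross): A_g = 213×20 = 4260 mm². φR_n = 0.90 × 300 × 4260 = 1150.2 kN.
Governing: min(636.3, 2089.8, 1086.8, 1150.2) = 636.3 kN → bolt shear.

636.3 kN (bolt shear governs)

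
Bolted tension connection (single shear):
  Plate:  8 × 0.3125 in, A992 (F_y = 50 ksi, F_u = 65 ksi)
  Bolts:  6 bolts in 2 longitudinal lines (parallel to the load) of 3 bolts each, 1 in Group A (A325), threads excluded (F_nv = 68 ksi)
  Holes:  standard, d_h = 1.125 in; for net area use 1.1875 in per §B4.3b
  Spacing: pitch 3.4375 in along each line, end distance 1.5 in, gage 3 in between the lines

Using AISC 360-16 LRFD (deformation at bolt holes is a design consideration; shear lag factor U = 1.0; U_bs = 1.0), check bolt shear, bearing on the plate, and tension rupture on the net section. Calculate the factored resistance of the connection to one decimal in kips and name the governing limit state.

85.7 kips (net-section rupture governs)

Bolt shear: A_b = π(1)²/4 = 0.7854 in². φR_n = 0.75 × 68 × 0.7854 × 6 × 1 = 240.3 kips.
Bearing (0.3125 in plate, F_u = 65 ksi): end bolts L_c = 1.5 − 1.125/2 = 0.9375, R_n = min(1.2×0.9375×0.3125×65, 2.4×1×0.3125×65) = 22.852 kips/bolt; interior L_c = 3.4375 − 1.125 = 2.3125, R_n = 48.75 kips/bolt. φR_n = 0.75 × (2×22.852 + 4×48.75) = 180.5 kips.
Tension rupture (net): A_n = (8 − 2×1.1875)×0.3125 = 1.7578 in² (U = 1.0, A_e = A_n). φR_n = 0.75 × 65 × 1.7578 = 85.7 kips.
Governing: min(240.3, 180.5, 85.7) = 85.7 kips → net-section rupture.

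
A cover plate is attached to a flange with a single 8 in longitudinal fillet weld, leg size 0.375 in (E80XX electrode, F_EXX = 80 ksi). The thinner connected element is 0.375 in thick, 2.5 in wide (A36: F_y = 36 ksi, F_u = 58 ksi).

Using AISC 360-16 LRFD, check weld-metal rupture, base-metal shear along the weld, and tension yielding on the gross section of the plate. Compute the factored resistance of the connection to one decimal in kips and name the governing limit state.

Weld metal: throat = 0.707×0.375 = 0.26513 in, L = 8 in. φR_n = 0.75 × 0.6 × 80 × 0.26513 × 8 = 76.4 kips.
Base metal shear (0.375 in plate): yield φR_n = 1.0×0.6×36×0.375×8 = 64.8 kips; rupture φR_n = 0.75×0.6×58×0.375×8 = 78.3 kips; take 64.8 kips (yield).
Tension yield (gross): A_g = 2.5×0.375 = 0.9375 in². φR_n = 0.90 × 36 × 0.9375 = 30.4 kips.
Governing: min(76.4, 64.8, 30.4) = 30.4 kips → gross-section yield.

30.4 kips (gross-section yield governs)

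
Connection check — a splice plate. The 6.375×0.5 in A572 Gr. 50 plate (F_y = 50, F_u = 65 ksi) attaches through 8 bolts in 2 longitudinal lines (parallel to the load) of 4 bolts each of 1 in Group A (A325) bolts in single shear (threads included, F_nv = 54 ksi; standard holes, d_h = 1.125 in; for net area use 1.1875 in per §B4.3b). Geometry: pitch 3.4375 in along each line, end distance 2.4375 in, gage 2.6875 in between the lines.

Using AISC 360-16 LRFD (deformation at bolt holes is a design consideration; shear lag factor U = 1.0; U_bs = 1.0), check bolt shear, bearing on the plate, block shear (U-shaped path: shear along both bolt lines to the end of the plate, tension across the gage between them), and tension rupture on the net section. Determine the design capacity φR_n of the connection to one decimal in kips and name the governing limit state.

97.5 kips (net-section rupture governs)

Bolt shear: A_b = π(1)²/4 = 0.7854 in². φR_n = 0.75 × 54 × 0.7854 × 8 × 1 = 254.5 kips.
Bearing (0.5 in plate, F_u = 65 ksi): end bolts L_c = 2.4375 − 1.125/2 = 1.875, R_n = min(1.2×1.875×0.5×65, 2.4×1×0.5×65) = 73.125 kips/bolt; interior L_c = 3.4375 − 1.125 = 2.3125, R_n = 78 kips/bolt. φR_n = 0.75 × (2×73.125 + 6×78) = 460.7 kips.
Block shear: shear path 2×[2.4375+3×3.4375] = 2×12.75 in, A_gv = 12.75, A_nv = 2×(12.75 − 3.5×1.1875)×0.5 = 8.5938 in²; tension across gage: (2.6875 − 1×1.1875)×0.5 = 0.75 in². R_n = min(0.6×65×8.5938, 0.6×50×12.75) + 1.0×65×0.75 = min(335.16, 382.5) + 48.75 = 383.91 kips. φR_n = 0.75 × 383.91 = 287.9 kips.
Tension rupture (net): A_n = (6.375 − 2×1.1875)×0.5 = 2 in² (U = 1.0, A_e = A_n). φR_n = 0.75 × 65 × 2 = 97.5 kips.
Governing: min(254.5, 460.7, 287.9, 97.5) = 97.5 kips → net-section rupture.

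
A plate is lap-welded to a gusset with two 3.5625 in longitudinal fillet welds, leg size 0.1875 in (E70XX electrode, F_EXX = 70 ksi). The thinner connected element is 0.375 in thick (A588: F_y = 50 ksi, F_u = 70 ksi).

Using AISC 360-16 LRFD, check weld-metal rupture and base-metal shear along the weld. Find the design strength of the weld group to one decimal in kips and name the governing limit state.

29.8 kips (weld metal governs)

Weld metal: throat = 0.707×0.1875 = 0.13256 in, L = 2×3.5625 = 7.125 in. φR_n = 0.75 × 0.6 × 70 × 0.13256 × 7.125 = 29.8 kips.
Base metal shear (0.375 in plate): yield φR_n = 1.0×0.6×50×0.375×7.125 = 80.2 kips; rupture φR_n = 0.75×0.6×70×0.375×7.125 = 84.2 kips; take 80.2 kips (yield).
Governing: min(29.8, 80.2) = 29.8 kips → weld metal.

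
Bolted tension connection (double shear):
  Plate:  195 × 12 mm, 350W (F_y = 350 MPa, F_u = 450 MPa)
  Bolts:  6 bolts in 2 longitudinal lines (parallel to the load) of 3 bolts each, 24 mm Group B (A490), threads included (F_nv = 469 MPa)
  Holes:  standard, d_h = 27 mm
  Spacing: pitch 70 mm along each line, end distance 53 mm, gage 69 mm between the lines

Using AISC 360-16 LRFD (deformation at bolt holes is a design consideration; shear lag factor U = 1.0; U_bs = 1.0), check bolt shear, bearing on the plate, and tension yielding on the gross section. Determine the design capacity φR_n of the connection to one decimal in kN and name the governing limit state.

Bolt shear: A_b = π(24)²/4 = 452.39 mm². φR_n = 0.75 × 469 × 452.39 × 6 × 2 = 1909.5 kN.
Bearing (12 mm plate, F_u = 450 MPa): end bolts L_c = 53 − 27/2 = 39.5, R_n = min(1.2×39.5×12×450, 2.4×24×12×450) = 255.96 kN/bolt; interior L_c = 70 − 27 = 43, R_n = 278.64 kN/bolt. φR_n = 0.75 × (2×255.96 + 4×278.64) = 1219.9 kN.
Tension yield (gross): A_g = 195×12 = 2340 mm². φR_n = 0.90 × 350 × 2340 = 737.1 kN.
Governing: min(1909.5, 1219.9, 737.1) = 737.1 kN → gross-section yield.

737.1 kN (gross-section yield governs)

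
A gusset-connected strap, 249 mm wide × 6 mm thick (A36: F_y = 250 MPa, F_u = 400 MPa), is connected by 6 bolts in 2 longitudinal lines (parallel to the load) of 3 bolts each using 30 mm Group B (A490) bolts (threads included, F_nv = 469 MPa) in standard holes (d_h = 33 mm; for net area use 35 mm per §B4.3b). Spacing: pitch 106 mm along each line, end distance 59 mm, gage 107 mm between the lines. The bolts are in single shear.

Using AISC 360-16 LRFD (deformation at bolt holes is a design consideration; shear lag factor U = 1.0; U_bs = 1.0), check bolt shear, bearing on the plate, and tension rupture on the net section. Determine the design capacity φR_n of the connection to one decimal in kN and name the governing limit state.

322.2 kN (net-section rupture governs)

Bolt shear: A_b = π(30)²/4 = 706.86 mm². φR_n = 0.75 × 469 × 706.86 × 6 × 1 = 1491.8 kN.
Bearing (6 mm plate, F_u = 400 MPa): end bolts L_c = 59 − 33/2 = 42.5, R_n = min(1.2×42.5×6×400, 2.4×30×6×400) = 122.4 kN/bolt; interior L_c = 106 − 33 = 73, R_n = 172.8 kN/bolt. φR_n = 0.75 × (2×122.4 + 4×172.8) = 702.0 kN.
Tension rupture (net): A_n = (249 − 2×35)×6 = 1074 mm² (U = 1.0, A_e = A_n). φR_n = 0.75 × 400 × 1074 = 322.2 kN.
Governing: min(1491.8, 702.0, 322.2) = 322.2 kN → net-section rupture.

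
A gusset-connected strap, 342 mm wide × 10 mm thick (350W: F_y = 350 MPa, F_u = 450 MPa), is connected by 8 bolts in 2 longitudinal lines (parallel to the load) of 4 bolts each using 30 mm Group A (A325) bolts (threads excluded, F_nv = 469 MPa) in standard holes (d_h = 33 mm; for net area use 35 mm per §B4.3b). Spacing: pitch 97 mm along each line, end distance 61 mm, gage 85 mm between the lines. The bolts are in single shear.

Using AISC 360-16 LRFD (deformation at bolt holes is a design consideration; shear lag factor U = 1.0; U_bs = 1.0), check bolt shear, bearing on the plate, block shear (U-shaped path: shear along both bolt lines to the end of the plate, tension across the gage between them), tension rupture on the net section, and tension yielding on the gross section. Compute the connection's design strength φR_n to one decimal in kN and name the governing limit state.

Bolt shear: A_b = π(30)²/4 = 706.86 mm². φR_n = 0.75 × 469 × 706.86 × 8 × 1 = 1989.1 kN.
Bearing (10 mm plate, F_u = 450 MPa): end bolts L_c = 61 − 33/2 = 44.5, R_n = min(1.2×44.5×10×450, 2.4×30×10×450) = 240.3 kN/bolt; interior L_c = 97 − 33 = 64, R_n = 324 kN/bolt. φR_n = 0.75 × (2×240.3 + 6×324) = 1818.5 kN.
Block shear: shear path 2×[61+3×97] = 2×352 mm, A_gv = 7040, A_nv = 2×(352 − 3.5×35)×10 = 4590 mm²; tension across gage: (85 − 1×35)×10 = 500 mm². R_n = min(0.6×450×4590, 0.6×350×7040) + 1.0×450×500 = min(1239.3, 1478.4) + 225 = 1464.3 kN. φR_n = 0.75 × 1464.3 = 1098.2 kN.
Tension rupture (net): A_n = (342 − 2×35)×10 = 2720 mm² (U = 1.0, A_e = A_n). φR_n = 0.75 × 450 × 2720 = 918.0 kN.
Tension yield (gross): A_g = 342×10 = 3420 mm². φR_n = 0.90 × 350 × 3420 = 1077.3 kN.
Governing: min(1989.1, 1818.5, 1098.2, 918.0, 1077.3) = 918.0 kN → net-section rupture.

918.0 kN (net-section rupture governs)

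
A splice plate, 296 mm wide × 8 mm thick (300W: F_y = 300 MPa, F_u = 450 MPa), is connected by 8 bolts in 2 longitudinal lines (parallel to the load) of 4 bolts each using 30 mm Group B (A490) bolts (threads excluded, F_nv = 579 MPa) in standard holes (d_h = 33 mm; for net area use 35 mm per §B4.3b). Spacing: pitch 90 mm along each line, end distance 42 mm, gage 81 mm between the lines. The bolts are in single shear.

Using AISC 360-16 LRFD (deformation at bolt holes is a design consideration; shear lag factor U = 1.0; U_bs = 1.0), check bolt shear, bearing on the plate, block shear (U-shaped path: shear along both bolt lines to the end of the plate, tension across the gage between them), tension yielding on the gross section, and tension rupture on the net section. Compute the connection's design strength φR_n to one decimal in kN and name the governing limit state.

610.2 kN (net-section rupture governs)

Bolt shear: A_b = π(30)²/4 = 706.86 mm². φR_n = 0.75 × 579 × 706.86 × 8 × 1 = 2455.6 kN.
Bearing (8 mm plate, F_u = 450 MPa): end bolts L_c = 42 − 33/2 = 25.5, R_n = min(1.2×25.5×8×450, 2.4×30×8×450) = 110.16 kN/bolt; interior L_c = 90 − 33 = 57, R_n = 246.24 kN/bolt. φR_n = 0.75 × (2×110.16 + 6×246.24) = 1273.3 kN.
Block shear: shear path 2×[42+3×90] = 2×312 mm, A_gv = 4992, A_nv = 2×(312 − 3.5×35)×8 = 3032 mm²; tension across gage: (81 − 1×35)×8 = 368 mm². R_n = min(0.6×450×3032, 0.6×300×4992) + 1.0×450×368 = min(818.64, 898.56) + 165.6 = 984.24 kN. φR_n = 0.75 × 984.24 = 738.2 kN.
Tension yield (gross): A_g = 296×8 = 2368 mm². φR_n = 0.90 × 300 × 2368 = 639.4 kN.
Tension rupture (net): A_n = (296 − 2×35)×8 = 1808 mm² (U = 1.0, A_e = A_n). φR_n = 0.75 × 450 × 1808 = 610.2 kN.
Governing: min(2455.6, 1273.3, 738.2, 639.4, 610.2) = 610.2 kN → net-section rupture.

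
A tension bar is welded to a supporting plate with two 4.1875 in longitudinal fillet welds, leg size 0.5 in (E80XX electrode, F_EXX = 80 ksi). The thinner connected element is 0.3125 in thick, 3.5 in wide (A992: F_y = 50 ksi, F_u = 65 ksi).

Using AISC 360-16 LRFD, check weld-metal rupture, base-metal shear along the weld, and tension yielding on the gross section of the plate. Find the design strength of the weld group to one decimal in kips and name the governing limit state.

49.2 kips (gross-section yield governs)

Weld metal: throat = 0.707×0.5 = 0.3535 in, L = 2×4.1875 = 8.375 in. φR_n = 0.75 × 0.6 × 80 × 0.3535 × 8.375 = 106.6 kips.
Base metal shear (0.3125 in plate): yield φR_n = 1.0×0.6×50×0.3125×8.375 = 78.5 kips; rupture φR_n = 0.75×0.6×65×0.3125×8.375 = 76.6 kips; take 76.6 kips (rupture).
Tension yield (gross): A_g = 3.5×0.3125 = 1.0938 in². φR_n = 0.90 × 50 × 1.0938 = 49.2 kips.
Governing: min(106.6, 76.6, 49.2) = 49.2 kips → gross-section yield.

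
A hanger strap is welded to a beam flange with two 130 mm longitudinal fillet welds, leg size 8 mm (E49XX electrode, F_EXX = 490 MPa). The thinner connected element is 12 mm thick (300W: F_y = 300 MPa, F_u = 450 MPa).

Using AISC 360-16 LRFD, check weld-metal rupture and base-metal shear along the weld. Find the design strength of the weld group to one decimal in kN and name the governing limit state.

Weld metal: throat = 0.707×8 = 5.656 mm, L = 2×130 = 260 mm. φR_n = 0.75 × 0.6 × 490 × 5.656 × 260 = 324.3 kN.
Base metal shear (12 mm plate): yield φR_n = 1.0×0.6×300×12×260 = 561.6 kN; rupture φR_n = 0.75×0.6×450×12×260 = 631.8 kN; take 561.6 kN (yield).
Governing: min(324.3, 561.6) = 324.3 kN → weld metal.

324.3 kN (weld metal governs)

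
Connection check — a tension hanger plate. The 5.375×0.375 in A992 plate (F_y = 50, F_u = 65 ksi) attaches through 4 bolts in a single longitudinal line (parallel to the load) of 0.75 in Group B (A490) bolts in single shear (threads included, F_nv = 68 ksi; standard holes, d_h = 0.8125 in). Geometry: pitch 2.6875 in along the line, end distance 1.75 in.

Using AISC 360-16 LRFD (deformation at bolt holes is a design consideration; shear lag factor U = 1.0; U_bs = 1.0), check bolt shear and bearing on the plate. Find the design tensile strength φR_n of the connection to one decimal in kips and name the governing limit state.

90.1 kips (bolt shear governs)

Bolt shear: A_b = π(0.75)²/4 = 0.44179 in². φR_n = 0.75 × 68 × 0.44179 × 4 × 1 = 90.1 kips.
Bearing (0.375 in plate, F_u = 65 ksi): end bolts L_c = 1.75 − 0.8125/2 = 1.34375, R_n = min(1.2×1.34375×0.375×65, 2.4×0.75×0.375×65) = 39.305 kips/bolt; interior L_c = 2.6875 − 0.8125 = 1.875, R_n = 43.875 kips/bolt. φR_n = 0.75 × (1×39.305 + 3×43.875) = 128.2 kips.
Governing: min(90.1, 128.2) = 90.1 kips → bolt shear.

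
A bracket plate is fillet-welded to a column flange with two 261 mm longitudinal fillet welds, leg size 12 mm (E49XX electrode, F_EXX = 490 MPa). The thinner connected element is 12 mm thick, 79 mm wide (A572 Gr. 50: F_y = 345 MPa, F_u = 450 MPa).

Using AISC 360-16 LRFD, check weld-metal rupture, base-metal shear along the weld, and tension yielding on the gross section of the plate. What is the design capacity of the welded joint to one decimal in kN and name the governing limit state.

Weld metal: throat = 0.707×12 = 8.484 mm, L = 2×261 = 522 mm. φR_n = 0.75 × 0.6 × 490 × 8.484 × 522 = 976.5 kN.
Base metal shear (12 mm plate): yield φR_n = 1.0×0.6×345×12×522 = 1296.6 kN; rupture φR_n = 0.75×0.6×450×12×522 = 1268.5 kN; take 1268.5 kN (rupture).
Tension yield (gross): A_g = 79×12 = 948 mm². φR_n = 0.90 × 345 × 948 = 294.4 kN.
Governing: min(976.5, 1268.5, 294.4) = 294.4 kN → gross-section yield.

294.4 kN (gross-section yield governs)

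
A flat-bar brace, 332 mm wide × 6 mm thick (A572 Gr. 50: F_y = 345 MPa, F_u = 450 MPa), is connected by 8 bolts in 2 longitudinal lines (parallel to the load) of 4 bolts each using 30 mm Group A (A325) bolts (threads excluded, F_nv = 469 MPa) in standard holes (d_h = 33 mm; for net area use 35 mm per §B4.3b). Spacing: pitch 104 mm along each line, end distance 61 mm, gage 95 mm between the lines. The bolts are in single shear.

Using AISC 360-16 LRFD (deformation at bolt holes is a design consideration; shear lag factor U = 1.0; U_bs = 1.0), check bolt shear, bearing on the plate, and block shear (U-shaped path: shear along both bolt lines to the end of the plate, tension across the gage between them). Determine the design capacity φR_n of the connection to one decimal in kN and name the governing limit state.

Bolt shear: A_b = π(30)²/4 = 706.86 mm². φR_n = 0.75 × 469 × 706.86 × 8 × 1 = 1989.1 kN.
Bearing (6 mm plate, F_u = 450 MPa): end bolts L_c = 61 − 33/2 = 44.5, R_n = min(1.2×44.5×6×450, 2.4×30×6×450) = 144.18 kN/bolt; interior L_c = 104 − 33 = 71, R_n = 194.4 kN/bolt. φR_n = 0.75 × (2×144.18 + 6×194.4) = 1091.1 kN.
Block shear: shear path 2×[61+3×104] = 2×373 mm, A_gv = 4476, A_nv = 2×(373 − 3.5×35)×6 = 3006 mm²; tension across gage: (95 − 1×35)×6 = 360 mm². R_n = min(0.6×450×3006, 0.6×345×4476) + 1.0×450×360 = min(811.62, 926.53) + 162 = 973.62 kN. φR_n = 0.75 × 973.62 = 730.2 kN.
Governing: min(1989.1, 1091.1, 730.2) = 730.2 kN → block shear.

730.2 kN (block shear governs)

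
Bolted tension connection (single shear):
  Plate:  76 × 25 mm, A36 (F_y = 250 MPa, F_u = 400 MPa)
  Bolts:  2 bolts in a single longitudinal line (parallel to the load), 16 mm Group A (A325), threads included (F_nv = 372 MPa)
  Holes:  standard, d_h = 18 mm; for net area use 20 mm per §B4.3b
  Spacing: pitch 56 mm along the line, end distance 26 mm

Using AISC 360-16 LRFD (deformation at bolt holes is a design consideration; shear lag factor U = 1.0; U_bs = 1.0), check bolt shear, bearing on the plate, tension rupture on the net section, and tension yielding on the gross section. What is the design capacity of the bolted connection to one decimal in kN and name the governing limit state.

112.2 kN (bolt shear governs)

Bolt shear: A_b = π(16)²/4 = 201.06 mm². φR_n = 0.75 × 372 × 201.06 × 2 × 1 = 112.2 kN.
Bearing (25 mm plate, F_u = 400 MPa): end bolts L_c = 26 − 18/2 = 17, R_n = min(1.2×17×25×400, 2.4×16×25×400) = 204 kN/bolt; interior L_c = 56 − 18 = 38, R_n = 384 kN/bolt. φR_n = 0.75 × (1×204 + 1×384) = 441.0 kN.
Tension rupture (net): A_n = (76 − 1×20)×25 = 1400 mm² (U = 1.0, A_e = A_n). φR_n = 0.75 × 400 × 1400 = 420.0 kN.
Tension yield (gross): A_g = 76×25 = 1900 mm². φR_n = 0.90 × 250 × 1900 = 427.5 kN.
Governing: min(112.2, 441.0, 420.0, 427.5) = 112.2 kN → bolt shear.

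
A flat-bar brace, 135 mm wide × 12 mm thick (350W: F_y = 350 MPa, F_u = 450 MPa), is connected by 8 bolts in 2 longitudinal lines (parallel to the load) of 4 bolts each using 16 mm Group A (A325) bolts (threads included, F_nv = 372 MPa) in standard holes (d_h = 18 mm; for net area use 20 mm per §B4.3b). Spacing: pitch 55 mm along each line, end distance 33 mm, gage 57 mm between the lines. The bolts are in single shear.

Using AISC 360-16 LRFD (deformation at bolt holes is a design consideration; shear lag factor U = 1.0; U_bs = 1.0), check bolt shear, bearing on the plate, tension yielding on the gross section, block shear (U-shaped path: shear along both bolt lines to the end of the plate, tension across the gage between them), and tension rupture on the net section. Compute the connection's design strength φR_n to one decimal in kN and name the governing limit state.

384.8 kN (net-section rupture governs)

Bolt shear: A_b = π(16)²/4 = 201.06 mm². φR_n = 0.75 × 372 × 201.06 × 8 × 1 = 448.8 kN.
Bearing (12 mm plate, F_u = 450 MPa): end bolts L_c = 33 − 18/2 = 24, R_n = min(1.2×24×12×450, 2.4×16×12×450) = 155.52 kN/bolt; interior L_c = 55 − 18 = 37, R_n = 207.36 kN/bolt. φR_n = 0.75 × (2×155.52 + 6×207.36) = 1166.4 kN.
Tension yield (gross): A_g = 135×12 = 1620 mm². φR_n = 0.90 × 350 × 1620 = 510.3 kN.
Block shear: shear path 2×[33+3×55] = 2×198 mm, A_gv = 4752, A_nv = 2×(198 − 3.5×20)×12 = 3072 mm²; tension across gage: (57 − 1×20)×12 = 444 mm². R_n = min(0.6×450×3072, 0.6×350×4752) + 1.0×450×444 = min(829.44, 997.92) + 199.8 = 1029.2 kN. φR_n = 0.75 × 1029.2 = 771.9 kN.
Tension rupture (net): A_n = (135 − 2×20)×12 = 1140 mm² (U = 1.0, A_e = A_n). φR_n = 0.75 × 450 × 1140 = 384.8 kN.
Governing: min(448.8, 1166.4, 510.3, 771.9, 384.8) = 384.8 kN → net-section rupture.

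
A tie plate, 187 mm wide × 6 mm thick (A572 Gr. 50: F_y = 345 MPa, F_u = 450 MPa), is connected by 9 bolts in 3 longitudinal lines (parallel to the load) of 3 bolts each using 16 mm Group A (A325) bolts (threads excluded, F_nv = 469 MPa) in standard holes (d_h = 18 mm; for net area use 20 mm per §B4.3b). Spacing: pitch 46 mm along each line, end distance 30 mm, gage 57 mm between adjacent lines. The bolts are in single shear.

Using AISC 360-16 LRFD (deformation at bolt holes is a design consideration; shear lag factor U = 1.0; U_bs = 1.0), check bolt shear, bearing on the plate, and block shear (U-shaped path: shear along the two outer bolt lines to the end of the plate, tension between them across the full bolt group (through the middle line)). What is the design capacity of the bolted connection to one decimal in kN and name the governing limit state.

324.8 kN (block shear governs)

Bolt shear: A_b = π(16)²/4 = 201.06 mm². φR_n = 0.75 × 469 × 201.06 × 9 × 1 = 636.5 kN.
Bearing (6 mm plate, F_u = 450 MPa): end bolts L_c = 30 − 18/2 = 21, R_n = min(1.2×21×6×450, 2.4×16×6×450) = 68.04 kN/bolt; interior L_c = 46 − 18 = 28, R_n = 90.72 kN/bolt. φR_n = 0.75 × (3×68.04 + 6×90.72) = 561.3 kN.
Block shear: shear path 2×[30+2×46] = 2×122 mm, A_gv = 1464, A_nv = 2×(122 − 2.5×20)×6 = 864 mm²; tension across gage: (114 − 2×20)×6 = 444 mm². R_n = min(0.6×450×864, 0.6×345×1464) + 1.0×450×444 = min(233.28, 303.05) + 199.8 = 433.08 kN. φR_n = 0.75 × 433.08 = 324.8 kN.
Governing: min(636.5, 561.3, 324.8) = 324.8 kN → block shear.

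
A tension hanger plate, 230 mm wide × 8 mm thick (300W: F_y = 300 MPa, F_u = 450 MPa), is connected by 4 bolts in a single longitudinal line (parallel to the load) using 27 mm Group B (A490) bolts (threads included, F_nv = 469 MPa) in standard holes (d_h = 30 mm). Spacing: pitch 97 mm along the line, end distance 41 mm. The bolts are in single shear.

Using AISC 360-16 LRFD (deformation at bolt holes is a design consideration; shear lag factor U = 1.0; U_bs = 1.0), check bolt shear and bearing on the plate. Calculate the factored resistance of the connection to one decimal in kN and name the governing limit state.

609.1 kN (bearing governs)

Bolt shear: A_b = π(27)²/4 = 572.56 mm². φR_n = 0.75 × 469 × 572.56 × 4 × 1 = 805.6 kN.
Bearing (8 mm plate, F_u = 450 MPa): end bolts L_c = 41 − 30/2 = 26, R_n = min(1.2×26×8×450, 2.4×27×8×450) = 112.32 kN/bolt; interior L_c = 97 − 30 = 67, R_n = 233.28 kN/bolt. φR_n = 0.75 × (1×112.32 + 3×233.28) = 609.1 kN.
Governing: min(805.6, 609.1) = 609.1 kN → bearing.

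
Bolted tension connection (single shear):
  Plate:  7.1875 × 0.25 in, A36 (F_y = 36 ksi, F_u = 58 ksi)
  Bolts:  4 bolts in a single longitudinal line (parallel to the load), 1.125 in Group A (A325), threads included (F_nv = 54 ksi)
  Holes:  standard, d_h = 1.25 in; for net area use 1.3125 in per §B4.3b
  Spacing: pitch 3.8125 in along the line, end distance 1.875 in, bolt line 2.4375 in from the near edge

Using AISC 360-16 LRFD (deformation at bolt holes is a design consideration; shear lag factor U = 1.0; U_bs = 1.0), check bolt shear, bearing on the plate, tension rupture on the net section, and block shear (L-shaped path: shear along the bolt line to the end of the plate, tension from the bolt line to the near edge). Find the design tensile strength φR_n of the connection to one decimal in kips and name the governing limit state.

Bolt shear: A_b = π(1.125)²/4 = 0.99402 in². φR_n = 0.75 × 54 × 0.99402 × 4 × 1 = 161.0 kips.
Bearing (0.25 in plate, F_u = 58 ksi): end bolts L_c = 1.875 − 1.25/2 = 1.25, R_n = min(1.2×1.25×0.25×58, 2.4×1.125×0.25×58) = 21.75 kips/bolt; interior L_c = 3.8125 − 1.25 = 2.5625, R_n = 39.15 kips/bolt. φR_n = 0.75 × (1×21.75 + 3×39.15) = 104.4 kips.
Tension rupture (net): A_n = (7.1875 − 1×1.3125)×0.25 = 1.4688 in² (U = 1.0, A_e = A_n). φR_n = 0.75 × 58 × 1.4688 = 63.9 kips.
Block shear: shear path 1×[1.875+3×3.8125] = 1×13.3125 in, A_gv = 3.3281, A_nv = 1×(13.3125 − 3.5×1.3125)×0.25 = 2.1797 in²; tension to near edge: (2.4375 − 0.5×1.3125)×0.25 = 0.44531 in². R_n = min(0.6×58×2.1797, 0.6×36×3.3281) + 1.0×58×0.44531 = min(75.854, 71.887) + 25.828 = 97.715 kips. φR_n = 0.75 × 97.715 = 73.3 kips.
Governing: min(161.0, 104.4, 63.9, 73.3) = 63.9 kips → net-section rupture.

63.9 kips (net-section rupture governs)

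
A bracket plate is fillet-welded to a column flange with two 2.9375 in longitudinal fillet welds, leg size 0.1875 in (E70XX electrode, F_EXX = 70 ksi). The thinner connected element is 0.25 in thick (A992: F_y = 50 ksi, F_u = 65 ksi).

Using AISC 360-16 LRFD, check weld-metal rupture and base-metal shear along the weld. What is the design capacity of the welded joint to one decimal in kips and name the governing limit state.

24.5 kips (weld metal governs)

Weld metal: throat = 0.707×0.1875 = 0.13256 in, L = 2×2.9375 = 5.875 in. φR_n = 0.75 × 0.6 × 70 × 0.13256 × 5.875 = 24.5 kips.
Base metal shear (0.25 in plate): yield φR_n = 1.0×0.6×50×0.25×5.875 = 44.1 kips; rupture φR_n = 0.75×0.6×65×0.25×5.875 = 43.0 kips; take 43.0 kips (rupture).
Governing: min(24.5, 43.0) = 24.5 kips → weld metal.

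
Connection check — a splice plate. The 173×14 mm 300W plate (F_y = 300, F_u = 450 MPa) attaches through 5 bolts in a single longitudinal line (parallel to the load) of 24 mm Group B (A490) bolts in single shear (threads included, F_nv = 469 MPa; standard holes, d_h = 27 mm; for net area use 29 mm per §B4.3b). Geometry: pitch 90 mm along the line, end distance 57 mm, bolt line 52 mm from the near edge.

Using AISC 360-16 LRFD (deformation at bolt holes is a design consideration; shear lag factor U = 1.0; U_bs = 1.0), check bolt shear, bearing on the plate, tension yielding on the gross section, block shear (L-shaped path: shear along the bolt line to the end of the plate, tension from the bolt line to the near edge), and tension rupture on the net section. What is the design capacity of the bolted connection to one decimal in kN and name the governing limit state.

Bolt shear: A_b = π(24)²/4 = 452.39 mm². φR_n = 0.75 × 469 × 452.39 × 5 × 1 = 795.6 kN.
Bearing (14 mm plate, F_u = 450 MPa): end bolts L_c = 57 − 27/2 = 43.5, R_n = min(1.2×43.5×14×450, 2.4×24×14×450) = 328.86 kN/bolt; interior L_c = 90 − 27 = 63, R_n = 362.88 kN/bolt. φR_n = 0.75 × (1×328.86 + 4×362.88) = 1335.3 kN.
Tension yield (gross): A_g = 173×14 = 2422 mm². φR_n = 0.90 × 300 × 2422 = 653.9 kN.
Block shear: shear path 1×[57+4×90] = 1×417 mm, A_gv = 5838, A_nv = 1×(417 − 4.5×29)×14 = 4011 mm²; tension to near edge: (52 − 0.5×29)×14 = 525 mm². R_n = min(0.6×450×4011, 0.6×300×5838) + 1.0×450×525 = min(1083, 1050.8) + 236.25 = 1287.1 kN. φR_n = 0.75 × 1287.1 = 965.3 kN.
Tension rupture (net): A_n = (173 − 1×29)×14 = 2016 mm² (U = 1.0, A_e = A_n). φR_n = 0.75 × 450 × 2016 = 680.4 kN.
Governing: min(795.6, 1335.3, 653.9, 965.3, 680.4) = 653.9 kN → gross-section yield.

653.9 kN (gross-section yield governs)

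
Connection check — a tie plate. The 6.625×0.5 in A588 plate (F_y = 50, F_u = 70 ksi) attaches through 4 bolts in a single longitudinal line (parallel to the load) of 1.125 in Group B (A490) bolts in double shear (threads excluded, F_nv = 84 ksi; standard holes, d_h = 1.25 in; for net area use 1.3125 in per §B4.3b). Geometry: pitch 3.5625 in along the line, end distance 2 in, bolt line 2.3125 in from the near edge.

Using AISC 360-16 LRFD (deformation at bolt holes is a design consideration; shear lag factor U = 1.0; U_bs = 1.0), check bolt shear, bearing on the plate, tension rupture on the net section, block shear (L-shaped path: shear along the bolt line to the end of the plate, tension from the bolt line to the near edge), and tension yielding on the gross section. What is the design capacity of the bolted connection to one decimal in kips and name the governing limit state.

139.5 kips (net-section rupture governs)

Bolt shear: A_b = π(1.125)²/4 = 0.99402 in². φR_n = 0.75 × 84 × 0.99402 × 4 × 2 = 501.0 kips.
Bearing (0.5 in plate, F_u = 70 ksi): end bolts L_c = 2 − 1.25/2 = 1.375, R_n = min(1.2×1.375×0.5×70, 2.4×1.125×0.5×70) = 57.75 kips/bolt; interior L_c = 3.5625 − 1.25 = 2.3125, R_n = 94.5 kips/bolt. φR_n = 0.75 × (1×57.75 + 3×94.5) = 255.9 kips.
Tension rupture (net): A_n = (6.625 − 1×1.3125)×0.5 = 2.6563 in² (U = 1.0, A_e = A_n). φR_n = 0.75 × 70 × 2.6563 = 139.5 kips.
Block shear: shear path 1×[2+3×3.5625] = 1×12.6875 in, A_gv = 6.3438, A_nv = 1×(12.6875 − 3.5×1.3125)×0.5 = 4.0469 in²; tension to near edge: (2.3125 − 0.5×1.3125)×0.5 = 0.82813 in². R_n = min(0.6×70×4.0469, 0.6×50×6.3438) + 1.0×70×0.82813 = min(169.97, 190.31) + 57.969 = 227.94 kips. φR_n = 0.75 × 227.94 = 171.0 kips.
Tension yield (gross): A_g = 6.625×0.5 = 3.3125 in². φR_n = 0.90 × 50 × 3.3125 = 149.1 kips.
Governing: min(501.0, 255.9, 139.5, 171.0, 149.1) = 139.5 kips → net-section rupture.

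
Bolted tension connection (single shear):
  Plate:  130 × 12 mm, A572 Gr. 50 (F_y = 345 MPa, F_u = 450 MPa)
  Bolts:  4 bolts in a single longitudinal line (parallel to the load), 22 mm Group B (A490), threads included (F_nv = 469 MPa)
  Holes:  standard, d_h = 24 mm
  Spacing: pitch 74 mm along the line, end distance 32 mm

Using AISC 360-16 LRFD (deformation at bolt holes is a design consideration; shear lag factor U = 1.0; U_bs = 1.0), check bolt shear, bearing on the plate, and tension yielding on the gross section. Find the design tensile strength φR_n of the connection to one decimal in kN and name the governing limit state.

484.4 kN (gross-section yield governs)

Bolt shear: A_b = π(22)²/4 = 380.13 mm². φR_n = 0.75 × 469 × 380.13 × 4 × 1 = 534.8 kN.
Bearing (12 mm plate, F_u = 450 MPa): end bolts L_c = 32 − 24/2 = 20, R_n = min(1.2×20×12×450, 2.4×22×12×450) = 129.6 kN/bolt; interior L_c = 74 − 24 = 50, R_n = 285.12 kN/bolt. φR_n = 0.75 × (1×129.6 + 3×285.12) = 738.7 kN.
Tension yield (gross): A_g = 130×12 = 1560 mm². φR_n = 0.90 × 345 × 1560 = 484.4 kN.
Governing: min(534.8, 738.7, 484.4) = 484.4 kN → gross-section yield.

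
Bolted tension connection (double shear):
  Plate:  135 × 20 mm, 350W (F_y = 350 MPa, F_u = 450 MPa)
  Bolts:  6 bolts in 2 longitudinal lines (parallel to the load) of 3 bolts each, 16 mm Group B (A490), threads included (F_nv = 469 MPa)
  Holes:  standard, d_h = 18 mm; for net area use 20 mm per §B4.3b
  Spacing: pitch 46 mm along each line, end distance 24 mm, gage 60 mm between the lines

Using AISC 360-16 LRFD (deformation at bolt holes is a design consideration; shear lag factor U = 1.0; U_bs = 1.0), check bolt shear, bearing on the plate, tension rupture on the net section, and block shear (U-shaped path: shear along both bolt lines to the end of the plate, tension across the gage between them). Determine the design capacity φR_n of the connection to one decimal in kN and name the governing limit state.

641.3 kN (net-section rupture governs)

Bolt shear: A_b = π(16)²/4 = 201.06 mm². φR_n = 0.75 × 469 × 201.06 × 6 × 2 = 848.7 kN.
Bearing (20 mm plate, F_u = 450 MPa): end bolts L_c = 24 − 18/2 = 15, R_n = min(1.2×15×20×450, 2.4×16×20×450) = 162 kN/bolt; interior L_c = 46 − 18 = 28, R_n = 302.4 kN/bolt. φR_n = 0.75 × (2×162 + 4×302.4) = 1150.2 kN.
Tension rupture (net): A_n = (135 − 2×20)×20 = 1900 mm² (U = 1.0, A_e = A_n). φR_n = 0.75 × 450 × 1900 = 641.3 kN.
Block shear: shear path 2×[24+2×46] = 2×116 mm, A_gv = 4640, A_nv = 2×(116 − 2.5×20)×20 = 2640 mm²; tension across gage: (60 − 1×20)×20 = 800 mm². R_n = min(0.6×450×2640, 0.6×350×4640) + 1.0×450×800 = min(712.8, 974.4) + 360 = 1072.8 kN. φR_n = 0.75 × 1072.8 = 804.6 kN.
Governing: min(848.7, 1150.2, 641.3, 804.6) = 641.3 kN → net-section rupture.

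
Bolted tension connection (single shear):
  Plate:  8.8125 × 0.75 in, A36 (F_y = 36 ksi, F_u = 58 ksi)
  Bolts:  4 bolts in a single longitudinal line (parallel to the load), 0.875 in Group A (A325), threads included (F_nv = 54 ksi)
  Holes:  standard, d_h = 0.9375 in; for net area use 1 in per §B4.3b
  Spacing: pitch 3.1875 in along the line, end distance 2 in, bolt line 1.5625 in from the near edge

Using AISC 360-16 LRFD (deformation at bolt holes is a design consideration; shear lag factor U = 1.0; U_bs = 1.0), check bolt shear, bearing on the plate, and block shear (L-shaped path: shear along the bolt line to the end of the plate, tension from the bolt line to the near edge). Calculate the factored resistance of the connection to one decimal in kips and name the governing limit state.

Bolt shear: A_b = π(0.875)²/4 = 0.60132 in². φR_n = 0.75 × 54 × 0.60132 × 4 × 1 = 97.4 kips.
Bearing (0.75 in plate, F_u = 58 ksi): end bolts L_c = 2 − 0.9375/2 = 1.53125, R_n = min(1.2×1.53125×0.75×58, 2.4×0.875×0.75×58) = 79.931 kips/bolt; interior L_c = 3.1875 − 0.9375 = 2.25, R_n = 91.35 kips/bolt. φR_n = 0.75 × (1×79.931 + 3×91.35) = 265.5 kips.
Block shear: shear path 1×[2+3×3.1875] = 1×11.5625 in, A_gv = 8.6719, A_nv = 1×(11.5625 − 3.5×1)×0.75 = 6.0469 in²; tension to near edge: (1.5625 − 0.5×1)×0.75 = 0.79688 in². R_n = min(0.6×58×6.0469, 0.6×36×8.6719) + 1.0×58×0.79688 = min(210.43, 187.31) + 46.219 = 233.53 kips. φR_n = 0.75 × 233.53 = 175.1 kips.
Governing: min(97.4, 265.5, 175.1) = 97.4 kips → bolt shear.

97.4 kips (bolt shear governs)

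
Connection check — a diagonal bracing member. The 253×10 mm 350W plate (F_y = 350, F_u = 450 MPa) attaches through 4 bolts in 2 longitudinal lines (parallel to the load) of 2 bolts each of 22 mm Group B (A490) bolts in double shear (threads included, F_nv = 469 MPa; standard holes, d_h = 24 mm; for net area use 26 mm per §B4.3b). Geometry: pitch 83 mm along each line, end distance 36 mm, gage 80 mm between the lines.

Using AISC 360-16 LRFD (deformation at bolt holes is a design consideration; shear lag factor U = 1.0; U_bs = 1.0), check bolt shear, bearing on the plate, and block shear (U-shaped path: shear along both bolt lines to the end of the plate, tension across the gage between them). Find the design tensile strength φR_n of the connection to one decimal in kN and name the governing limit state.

Bolt shear: A_b = π(22)²/4 = 380.13 mm². φR_n = 0.75 × 469 × 380.13 × 4 × 2 = 1069.7 kN.
Bearing (10 mm plate, F_u = 450 MPa): end bolts L_c = 36 − 24/2 = 24, R_n = min(1.2×24×10×450, 2.4×22×10×450) = 129.6 kN/bolt; interior L_c = 83 − 24 = 59, R_n = 237.6 kN/bolt. φR_n = 0.75 × (2×129.6 + 2×237.6) = 550.8 kN.
Block shear: shear path 2×[36+1×83] = 2×119 mm, A_gv = 2380, A_nv = 2×(119 − 1.5×26)×10 = 1600 mm²; tension across gage: (80 − 1×26)×10 = 540 mm². R_n = min(0.6×450×1600, 0.6×350×2380) + 1.0×450×540 = min(432, 499.8) + 243 = 675 kN. φR_n = 0.75 × 675 = 506.3 kN.
Governing: min(1069.7, 550.8, 506.3) = 506.3 kN → block shear.

506.3 kN (block shear governs)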